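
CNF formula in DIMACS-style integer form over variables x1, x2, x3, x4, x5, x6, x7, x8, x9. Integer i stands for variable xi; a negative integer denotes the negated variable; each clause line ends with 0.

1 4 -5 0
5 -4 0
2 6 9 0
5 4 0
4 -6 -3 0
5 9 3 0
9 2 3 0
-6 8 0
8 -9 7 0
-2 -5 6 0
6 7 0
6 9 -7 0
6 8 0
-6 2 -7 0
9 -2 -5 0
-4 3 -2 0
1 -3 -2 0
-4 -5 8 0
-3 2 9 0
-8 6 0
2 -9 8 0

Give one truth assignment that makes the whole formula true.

Pure literal: x1 appears only positively; assign x1 = True.
Branch on x2: take x2 = True.
Try x3 = False.
  then x4 is forced to False.
  then x5 is forced to True.
  then x6 is forced to True.
  then x8 is forced to True.
  then x9 is forced to True.
x7 is now unconstrained; take x7 = True.

x1=True  x2=True  x3=False  x4=False  x5=True  x6=True  x7=True  x8=True  x9=True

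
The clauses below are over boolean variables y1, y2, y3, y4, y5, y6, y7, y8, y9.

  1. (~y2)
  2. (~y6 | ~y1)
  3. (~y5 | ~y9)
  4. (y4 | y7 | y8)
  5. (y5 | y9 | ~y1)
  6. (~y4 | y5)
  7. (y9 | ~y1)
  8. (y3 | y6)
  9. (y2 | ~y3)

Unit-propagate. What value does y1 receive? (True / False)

(~y2) stands alone — y2 = False.
(~y3 | y2) with y2 = False leaves only ~y3, so y3 = False.
(y6 | y3) with y3 = False leaves only y6, so y6 = True.
(~y1 | ~y6) with y6 = True leaves only ~y1, so y1 = False.

False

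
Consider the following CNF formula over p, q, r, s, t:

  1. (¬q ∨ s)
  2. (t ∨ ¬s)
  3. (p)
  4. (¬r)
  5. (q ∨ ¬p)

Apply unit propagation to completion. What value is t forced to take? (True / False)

Unit clause (p) sets p = True.
(¬r) is a unit clause: r = False.
In (q ∨ ¬p), ¬p is now false; q must hold, so q = True.
(s ∨ ¬q) with q = True leaves only s, so s = True.
From (t ∨ ¬s) and s = True: t = True.

True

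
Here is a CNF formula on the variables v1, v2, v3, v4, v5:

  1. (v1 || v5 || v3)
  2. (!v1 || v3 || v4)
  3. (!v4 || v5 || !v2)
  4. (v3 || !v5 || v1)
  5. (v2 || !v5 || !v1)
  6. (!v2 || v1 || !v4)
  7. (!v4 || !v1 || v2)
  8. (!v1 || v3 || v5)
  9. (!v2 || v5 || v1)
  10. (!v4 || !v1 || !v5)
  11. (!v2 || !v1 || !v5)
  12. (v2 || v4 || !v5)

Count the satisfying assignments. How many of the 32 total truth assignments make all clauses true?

6

The models are:
  v1=F v2=F v3=T v4=F v5=F
  v1=F v2=F v3=T v4=T v5=F
  v1=F v2=F v3=T v4=T v5=T
  v1=F v2=T v3=T v4=F v5=T
  v1=T v2=F v3=T v4=F v5=F
  v1=T v2=T v3=T v4=F v5=F
Count: 6.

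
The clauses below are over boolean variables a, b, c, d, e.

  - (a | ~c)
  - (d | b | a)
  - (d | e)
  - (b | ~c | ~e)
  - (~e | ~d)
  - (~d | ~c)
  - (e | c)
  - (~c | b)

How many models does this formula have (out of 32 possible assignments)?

4

Satisfying assignments:
  a=F b=T c=F d=F e=T
  a=T b=F c=F d=F e=T
  a=T b=T c=F d=F e=T
  a=T b=T c=T d=F e=T
Count: 4.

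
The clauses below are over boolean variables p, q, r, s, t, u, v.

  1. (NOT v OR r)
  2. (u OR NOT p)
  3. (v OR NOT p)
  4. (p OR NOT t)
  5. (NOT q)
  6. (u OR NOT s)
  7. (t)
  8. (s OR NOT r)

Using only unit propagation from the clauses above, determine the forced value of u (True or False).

(NOT q) stands alone — q = False.
(t) is a unit clause: t = True.
From (NOT t OR p) and t = True: p = True.
(u OR NOT p) with p = True leaves only u, so u = True.

True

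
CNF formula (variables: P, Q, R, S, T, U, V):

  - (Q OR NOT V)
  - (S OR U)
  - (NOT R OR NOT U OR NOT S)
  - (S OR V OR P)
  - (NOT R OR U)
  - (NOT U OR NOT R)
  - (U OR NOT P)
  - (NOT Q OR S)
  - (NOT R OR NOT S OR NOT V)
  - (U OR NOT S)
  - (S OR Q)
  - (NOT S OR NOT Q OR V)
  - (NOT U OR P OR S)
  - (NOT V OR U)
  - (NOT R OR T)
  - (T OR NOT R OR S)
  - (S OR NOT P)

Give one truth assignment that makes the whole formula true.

P=False, Q=False, R=False, S=True, T=True, U=True, V=False

Check each clause:
  1. (Q OR NOT V) — NOT V is true.
  2. (S OR U) — S is true.
  3. (NOT S OR NOT R OR NOT U) — NOT R is true.
  4. (S OR P OR V) — S is true.
  5. (U OR NOT R) — NOT R is true.
  6. (NOT R OR NOT U) — NOT R is true.
  7. (NOT P OR U) — U is true.
  8. (NOT Q OR S) — S is true.
  9. (NOT R OR NOT V OR NOT S) — NOT V is true.
  10. (NOT S OR U) — U is true.
  11. (Q OR S) — S is true.
  12. (NOT S OR V OR NOT Q) — NOT Q is true.
  13. (NOT U OR P OR S) — S is true.
  14. (NOT V OR U) — NOT V is true.
  15. (T OR NOT R) — NOT R is true.
  16. (S OR T OR NOT R) — T is true.
  17. (S OR NOT P) — S is true.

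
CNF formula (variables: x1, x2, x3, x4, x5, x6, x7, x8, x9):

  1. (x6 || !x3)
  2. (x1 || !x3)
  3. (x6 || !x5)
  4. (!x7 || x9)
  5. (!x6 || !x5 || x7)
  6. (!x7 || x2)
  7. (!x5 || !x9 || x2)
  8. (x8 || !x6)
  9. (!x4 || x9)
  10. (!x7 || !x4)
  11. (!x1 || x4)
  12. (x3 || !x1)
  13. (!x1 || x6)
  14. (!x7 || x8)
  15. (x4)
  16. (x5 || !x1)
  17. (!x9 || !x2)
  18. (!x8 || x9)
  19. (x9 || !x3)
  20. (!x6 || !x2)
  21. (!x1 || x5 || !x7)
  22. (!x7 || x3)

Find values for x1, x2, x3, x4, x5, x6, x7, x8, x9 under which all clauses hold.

x1=0, x2=0, x3=0, x4=1, x5=0, x6=0, x7=0, x8=1, x9=1

Check each clause:
  1. (!x3 || x6) — !x3 is true.
  2. (x1 || !x3) — !x3 is true.
  3. (!x5 || x6) — !x5 is true.
  4. (x9 || !x7) — x9 is true.
  5. (!x5 || x7 || !x6) — !x6 is true.
  6. (x2 || !x7) — !x7 is true.
  7. (!x9 || !x5 || x2) — !x5 is true.
  8. (!x6 || x8) — x8 is true.
  9. (!x4 || x9) — x9 is true.
  10. (!x4 || !x7) — !x7 is true.
  11. (x4 || !x1) — x4 is true.
  12. (x3 || !x1) — !x1 is true.
  13. (x6 || !x1) — !x1 is true.
  14. (!x7 || x8) — x8 is true.
  15. (x4) — x4 is true.
  16. (!x1 || x5) — !x1 is true.
  17. (!x2 || !x9) — !x2 is true.
  18. (x9 || !x8) — x9 is true.
  19. (x9 || !x3) — x9 is true.
  20. (!x2 || !x6) — !x6 is true.
  21. (!x1 || x5 || !x7) — !x7 is true.
  22. (x3 || !x7) — !x7 is true.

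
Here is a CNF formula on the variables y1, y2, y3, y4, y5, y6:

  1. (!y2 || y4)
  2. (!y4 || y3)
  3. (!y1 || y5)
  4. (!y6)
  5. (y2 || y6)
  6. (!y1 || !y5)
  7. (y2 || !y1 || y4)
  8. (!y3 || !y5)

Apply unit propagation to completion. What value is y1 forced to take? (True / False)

(!y6) stands alone — y6 = False.
In (y6 || y2), y6 is now false; y2 must hold, so y2 = True.
In (!y2 || y4), !y2 is now false; y4 must hold, so y4 = True.
In (y3 || !y4), !y4 is now false; y3 must hold, so y3 = True.
In (!y3 || !y5), !y3 is now false; !y5 must hold, so y5 = False.
In (!y1 || y5), y5 is now false; !y1 must hold, so y1 = False.

False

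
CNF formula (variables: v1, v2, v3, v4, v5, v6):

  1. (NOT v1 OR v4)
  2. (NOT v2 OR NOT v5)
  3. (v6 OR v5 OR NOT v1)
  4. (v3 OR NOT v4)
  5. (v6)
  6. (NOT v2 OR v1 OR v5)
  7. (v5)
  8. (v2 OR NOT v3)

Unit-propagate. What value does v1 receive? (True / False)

Unit clause (v6) sets v6 = True.
(v5) stands alone — v5 = True.
(NOT v5 OR NOT v2) with v5 = True leaves only NOT v2, so v2 = False.
From (NOT v3 OR v2) and v2 = False: v3 = False.
(v3 OR NOT v4): since v3 = False, the clause reduces to (NOT v4). v4 = False.
(NOT v1 OR v4): since v4 = False, the clause reduces to (NOT v1). v1 = False.

False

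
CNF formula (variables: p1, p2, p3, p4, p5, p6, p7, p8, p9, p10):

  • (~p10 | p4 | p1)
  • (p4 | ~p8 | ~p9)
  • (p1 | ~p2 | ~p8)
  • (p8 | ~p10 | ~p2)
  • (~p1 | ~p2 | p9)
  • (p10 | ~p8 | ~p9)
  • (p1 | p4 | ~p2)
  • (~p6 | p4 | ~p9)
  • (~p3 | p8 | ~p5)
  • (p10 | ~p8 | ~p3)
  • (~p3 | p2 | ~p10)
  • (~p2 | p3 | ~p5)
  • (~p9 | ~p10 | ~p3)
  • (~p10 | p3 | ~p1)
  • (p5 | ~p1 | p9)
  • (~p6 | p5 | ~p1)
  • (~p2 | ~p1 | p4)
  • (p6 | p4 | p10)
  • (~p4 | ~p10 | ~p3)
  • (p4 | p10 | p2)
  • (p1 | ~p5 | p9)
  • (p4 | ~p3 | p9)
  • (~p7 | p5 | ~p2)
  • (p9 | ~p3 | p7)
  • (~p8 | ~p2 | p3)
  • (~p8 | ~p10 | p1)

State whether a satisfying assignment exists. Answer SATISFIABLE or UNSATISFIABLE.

Set p1 = False and propagate.
Try p2 = False.
Try p3 = False.
The remaining clauses are satisfied by p4 = True, p5 = False, p6 = True, p7 = True, p8 = False, p9 = True, p10 = True.
Every clause has at least one true literal under this assignment.
So p1=F  p2=F  p3=F  p4=T  p5=F  p6=T  p7=T  p8=F  p9=T  p10=T is a satisfying assignment.

SATISFIABLE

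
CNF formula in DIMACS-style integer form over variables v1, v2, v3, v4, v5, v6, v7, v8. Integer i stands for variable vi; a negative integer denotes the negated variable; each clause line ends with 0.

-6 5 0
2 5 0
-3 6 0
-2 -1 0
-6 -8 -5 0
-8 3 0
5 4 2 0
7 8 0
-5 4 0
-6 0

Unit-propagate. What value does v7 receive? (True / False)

(~v6) is a unit clause: v6 = False.
(~v3 \/ v6) with v6 = False leaves only ~v3, so v3 = False.
(v3 \/ ~v8) with v3 = False leaves only ~v8, so v8 = False.
In (v7 \/ v8), v8 is now false; v7 must hold, so v7 = True.

True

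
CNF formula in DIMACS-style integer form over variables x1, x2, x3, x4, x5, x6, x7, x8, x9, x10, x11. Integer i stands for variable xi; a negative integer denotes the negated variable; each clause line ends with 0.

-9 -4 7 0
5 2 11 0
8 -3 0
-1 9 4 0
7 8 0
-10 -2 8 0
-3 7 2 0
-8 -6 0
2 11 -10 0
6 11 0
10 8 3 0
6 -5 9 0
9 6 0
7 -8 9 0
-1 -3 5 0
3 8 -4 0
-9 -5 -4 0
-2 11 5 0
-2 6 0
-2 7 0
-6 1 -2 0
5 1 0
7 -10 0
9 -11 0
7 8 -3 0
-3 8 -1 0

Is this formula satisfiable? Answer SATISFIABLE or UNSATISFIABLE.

SATISFIABLE

x7 occurs only positively in the remaining clauses — set x7 = True.
Try x1 = True.
Set x2 = False and propagate.
For the remaining variables, x3 = False, x4 = True, x5 = False, x6 = False, x8 = True, x9 = True, x10 = True, x11 = True works.
So x1=1, x2=0, x3=0, x4=1, x5=0, x6=0, x7=1, x8=1, x9=1, x10=1, x11=1 is a satisfying assignment.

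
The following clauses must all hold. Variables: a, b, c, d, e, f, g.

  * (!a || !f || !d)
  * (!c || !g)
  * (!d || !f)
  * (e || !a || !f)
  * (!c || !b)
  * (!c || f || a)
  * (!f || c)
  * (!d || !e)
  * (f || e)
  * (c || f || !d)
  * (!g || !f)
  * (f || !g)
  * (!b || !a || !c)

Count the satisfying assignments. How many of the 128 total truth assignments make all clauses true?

8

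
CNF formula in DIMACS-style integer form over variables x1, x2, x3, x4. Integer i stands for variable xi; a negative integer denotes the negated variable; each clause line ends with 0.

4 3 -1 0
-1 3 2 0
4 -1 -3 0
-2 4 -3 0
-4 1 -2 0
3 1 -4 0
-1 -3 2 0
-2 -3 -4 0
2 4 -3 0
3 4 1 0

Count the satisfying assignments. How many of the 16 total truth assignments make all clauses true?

2

The models are:
  x1=F x2=F x3=T x4=T
  x1=T x2=T x3=F x4=T
That's 2 in total.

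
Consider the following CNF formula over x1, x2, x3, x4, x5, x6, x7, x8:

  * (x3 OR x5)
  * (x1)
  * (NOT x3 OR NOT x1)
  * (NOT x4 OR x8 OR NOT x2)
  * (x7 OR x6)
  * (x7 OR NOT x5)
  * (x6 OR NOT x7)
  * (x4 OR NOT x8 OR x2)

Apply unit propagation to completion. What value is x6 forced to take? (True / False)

True

(x1) is a unit clause: x1 = True.
(NOT x3 OR NOT x1) with x1 = True leaves only NOT x3, so x3 = False.
In (x3 OR x5), x3 is now false; x5 must hold, so x5 = True.
(NOT x5 OR x7): since x5 = True, the clause reduces to (x7). x7 = True.
(x6 OR NOT x7) with x7 = True leaves only x6, so x6 = True.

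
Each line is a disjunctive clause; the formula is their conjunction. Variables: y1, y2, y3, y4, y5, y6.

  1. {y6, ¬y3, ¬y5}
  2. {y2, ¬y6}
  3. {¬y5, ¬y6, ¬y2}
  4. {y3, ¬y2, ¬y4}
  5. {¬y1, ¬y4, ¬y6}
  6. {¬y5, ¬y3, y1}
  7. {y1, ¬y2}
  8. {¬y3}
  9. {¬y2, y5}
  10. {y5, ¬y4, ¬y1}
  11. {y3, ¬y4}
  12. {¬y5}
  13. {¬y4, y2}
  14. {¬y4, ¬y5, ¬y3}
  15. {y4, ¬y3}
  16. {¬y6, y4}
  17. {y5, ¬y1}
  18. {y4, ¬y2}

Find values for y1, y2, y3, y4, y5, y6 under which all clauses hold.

y1 = F, y2 = F, y3 = F, y4 = F, y5 = F, y6 = F

Check each clause:
  1. {¬y5, y6, ¬y3} — ¬y5 is true.
  2. {y2, ¬y6} — ¬y6 is true.
  3. {¬y6, ¬y5, ¬y2} — ¬y6 is true.
  4. {y3, ¬y2, ¬y4} — ¬y4 is true.
  5. {¬y6, ¬y1, ¬y4} — ¬y6 is true.
  6. {¬y3, y1, ¬y5} — ¬y5 is true.
  7. {y1, ¬y2} — ¬y2 is true.
  8. {¬y3} — ¬y3 is true.
  9. {¬y2, y5} — ¬y2 is true.
  10. {¬y1, y5, ¬y4} — ¬y4 is true.
  11. {¬y4, y3} — ¬y4 is true.
  12. {¬y5} — ¬y5 is true.
  13. {y2, ¬y4} — ¬y4 is true.
  14. {¬y4, ¬y3, ¬y5} — ¬y5 is true.
  15. {y4, ¬y3} — ¬y3 is true.
  16. {¬y6, y4} — ¬y6 is true.
  17. {y5, ¬y1} — ¬y1 is true.
  18. {¬y2, y4} — ¬y2 is true.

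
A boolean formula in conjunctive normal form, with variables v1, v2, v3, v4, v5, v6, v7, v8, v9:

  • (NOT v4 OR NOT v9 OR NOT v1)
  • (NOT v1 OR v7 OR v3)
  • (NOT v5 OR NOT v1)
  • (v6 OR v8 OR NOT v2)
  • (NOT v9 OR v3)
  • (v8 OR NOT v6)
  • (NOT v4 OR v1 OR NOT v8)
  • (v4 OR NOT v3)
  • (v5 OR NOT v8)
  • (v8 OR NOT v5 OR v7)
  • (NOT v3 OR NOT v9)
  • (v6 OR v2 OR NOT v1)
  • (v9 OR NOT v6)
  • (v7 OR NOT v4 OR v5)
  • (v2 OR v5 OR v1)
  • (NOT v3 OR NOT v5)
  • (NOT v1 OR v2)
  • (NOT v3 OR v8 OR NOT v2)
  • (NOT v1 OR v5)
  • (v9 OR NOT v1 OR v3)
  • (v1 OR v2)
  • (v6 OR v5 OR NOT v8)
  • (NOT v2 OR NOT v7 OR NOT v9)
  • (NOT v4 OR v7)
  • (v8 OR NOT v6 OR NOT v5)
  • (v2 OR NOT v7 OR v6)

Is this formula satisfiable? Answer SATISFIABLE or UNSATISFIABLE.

SATISFIABLE

Try v1 = False.
  then v2 is forced to True.
Try v3 = False.
  then v9 is forced to False.
  then v6 is forced to False.
  then v8 is forced to True.
  then v4 is forced to False.
  then v5 is forced to True.
v7 is now unconstrained; take v7 = True.
So v1 = False, v2 = True, v3 = False, v4 = False, v5 = True, v6 = False, v7 = True, v8 = True, v9 = False is a satisfying assignment.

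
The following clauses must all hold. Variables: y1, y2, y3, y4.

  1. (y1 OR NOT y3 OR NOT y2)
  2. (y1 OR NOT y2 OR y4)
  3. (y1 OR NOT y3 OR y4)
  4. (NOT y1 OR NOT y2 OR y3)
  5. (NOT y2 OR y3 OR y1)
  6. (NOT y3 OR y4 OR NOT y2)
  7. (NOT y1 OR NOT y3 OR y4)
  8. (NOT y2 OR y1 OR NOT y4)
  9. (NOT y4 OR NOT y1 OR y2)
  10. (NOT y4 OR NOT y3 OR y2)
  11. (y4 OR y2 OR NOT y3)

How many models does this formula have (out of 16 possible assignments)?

4

The models are:
  y1=F y2=F y3=F y4=F
  y1=F y2=F y3=F y4=T
  y1=T y2=F y3=F y4=F
  y1=T y2=T y3=T y4=T
That's 4 in total.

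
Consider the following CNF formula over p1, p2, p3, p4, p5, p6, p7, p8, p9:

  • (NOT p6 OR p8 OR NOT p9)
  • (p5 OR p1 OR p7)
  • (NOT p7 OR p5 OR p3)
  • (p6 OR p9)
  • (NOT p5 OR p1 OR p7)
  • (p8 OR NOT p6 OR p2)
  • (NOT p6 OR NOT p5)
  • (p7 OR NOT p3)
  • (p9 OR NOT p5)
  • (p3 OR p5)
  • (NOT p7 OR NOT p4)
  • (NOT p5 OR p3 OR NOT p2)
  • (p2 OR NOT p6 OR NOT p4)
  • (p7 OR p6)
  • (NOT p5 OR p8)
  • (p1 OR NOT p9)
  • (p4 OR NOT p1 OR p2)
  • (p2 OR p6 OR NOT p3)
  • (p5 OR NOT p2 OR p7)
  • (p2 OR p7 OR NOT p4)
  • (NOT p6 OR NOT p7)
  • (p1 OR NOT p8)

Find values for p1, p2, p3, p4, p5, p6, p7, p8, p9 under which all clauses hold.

Set p1 = True and propagate.
The remaining clauses are satisfied by p2 = True, p3 = True, p4 = False, p5 = False, p6 = False, p7 = True, p8 = False, p9 = True.

p1 = True, p2 = True, p3 = True, p4 = False, p5 = False, p6 = False, p7 = True, p8 = False, p9 = True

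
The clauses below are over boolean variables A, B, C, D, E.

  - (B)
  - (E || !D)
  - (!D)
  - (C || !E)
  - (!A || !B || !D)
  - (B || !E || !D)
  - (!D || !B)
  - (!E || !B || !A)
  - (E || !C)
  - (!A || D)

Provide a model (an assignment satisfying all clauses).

A=F, B=T, C=T, D=F, E=T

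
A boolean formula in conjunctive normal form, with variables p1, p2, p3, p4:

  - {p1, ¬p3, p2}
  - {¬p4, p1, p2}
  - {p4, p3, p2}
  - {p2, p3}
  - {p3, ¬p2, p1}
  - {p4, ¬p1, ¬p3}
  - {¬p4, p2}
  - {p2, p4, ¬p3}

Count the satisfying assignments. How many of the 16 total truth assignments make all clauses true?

5

Satisfying assignments:
  p1=0 p2=1 p3=1 p4=0
  p1=0 p2=1 p3=1 p4=1
  p1=1 p2=1 p3=0 p4=0
  p1=1 p2=1 p3=0 p4=1
  p1=1 p2=1 p3=1 p4=1
Count: 5.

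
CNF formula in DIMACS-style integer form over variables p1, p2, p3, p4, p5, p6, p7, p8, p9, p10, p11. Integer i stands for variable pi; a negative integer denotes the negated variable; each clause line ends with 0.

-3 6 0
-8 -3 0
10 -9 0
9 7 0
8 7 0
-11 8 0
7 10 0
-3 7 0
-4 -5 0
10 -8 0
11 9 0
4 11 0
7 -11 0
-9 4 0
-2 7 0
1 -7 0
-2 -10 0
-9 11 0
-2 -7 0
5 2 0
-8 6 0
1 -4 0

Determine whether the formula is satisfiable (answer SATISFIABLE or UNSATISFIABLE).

Pure literal: p1 appears only positively; assign p1 = True.
p3 occurs only negated in the remaining clauses — set p3 = False.
Branch on p2: take p2 = False.
  then p5 is forced to True.
  then p4 is forced to False.
  then p11 is forced to True.
  then p8 is forced to True.
  then p10 is forced to True.
  then p7 is forced to True.
  then p9 is forced to False.
  then p6 is forced to True.
So p1 = True, p2 = False, p3 = False, p4 = False, p5 = True, p6 = True, p7 = True, p8 = True, p9 = False, p10 = True, p11 = True is a satisfying assignment.

SATISFIABLE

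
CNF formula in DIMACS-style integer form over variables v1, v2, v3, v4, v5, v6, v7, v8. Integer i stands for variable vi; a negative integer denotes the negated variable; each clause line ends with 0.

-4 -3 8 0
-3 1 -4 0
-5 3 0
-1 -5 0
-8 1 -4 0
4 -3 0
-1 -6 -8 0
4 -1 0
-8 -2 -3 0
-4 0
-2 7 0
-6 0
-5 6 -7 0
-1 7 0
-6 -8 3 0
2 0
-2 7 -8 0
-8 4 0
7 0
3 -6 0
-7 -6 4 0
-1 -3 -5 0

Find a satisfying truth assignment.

(¬v4) is a unit clause, so v4 = False.
(¬v3) is a unit clause, so v3 = False.
Unit propagation: (¬v5) forces v5 = False.
The clause (¬v1) is unit: v1 must be False.
Unit propagation: (¬v6) forces v6 = False.
The clause (v2) is unit: v2 must be True.
The clause (v7) is unit: v7 must be True.
The clause (¬v8) is unit: v8 must be False.

v1 = False, v2 = True, v3 = False, v4 = False, v5 = False, v6 = False, v7 = True, v8 = False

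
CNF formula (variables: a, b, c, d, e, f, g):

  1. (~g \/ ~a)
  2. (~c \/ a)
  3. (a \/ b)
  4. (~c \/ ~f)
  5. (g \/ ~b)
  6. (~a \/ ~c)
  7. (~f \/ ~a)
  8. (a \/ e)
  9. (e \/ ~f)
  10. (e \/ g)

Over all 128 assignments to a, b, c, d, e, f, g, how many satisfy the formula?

Satisfying assignments:
  a=0 b=1 c=0 d=0 e=1 f=0 g=1
  a=0 b=1 c=0 d=0 e=1 f=1 g=1
  a=0 b=1 c=0 d=1 e=1 f=0 g=1
  a=0 b=1 c=0 d=1 e=1 f=1 g=1
  a=1 b=0 c=0 d=0 e=1 f=0 g=0
  a=1 b=0 c=0 d=1 e=1 f=0 g=0
Count: 6.

6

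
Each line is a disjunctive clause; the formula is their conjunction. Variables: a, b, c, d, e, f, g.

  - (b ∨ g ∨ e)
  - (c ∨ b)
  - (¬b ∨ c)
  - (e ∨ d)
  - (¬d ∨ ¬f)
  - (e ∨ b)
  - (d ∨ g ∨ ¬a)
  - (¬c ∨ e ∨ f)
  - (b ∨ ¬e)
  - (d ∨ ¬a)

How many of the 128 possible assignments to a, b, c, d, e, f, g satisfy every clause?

Case analysis on b and e:
  b=T, e=T: g free; 4 ways for (a,c,d,f) × 2^1 = 8.
  b=T, e=F: a clause becomes empty — 0.
  b=F, e=T: a clause becomes empty — 0.
  b=F, e=F: a clause becomes empty — 0.
Total: 8 + 0 + 0 + 0 = 8.

8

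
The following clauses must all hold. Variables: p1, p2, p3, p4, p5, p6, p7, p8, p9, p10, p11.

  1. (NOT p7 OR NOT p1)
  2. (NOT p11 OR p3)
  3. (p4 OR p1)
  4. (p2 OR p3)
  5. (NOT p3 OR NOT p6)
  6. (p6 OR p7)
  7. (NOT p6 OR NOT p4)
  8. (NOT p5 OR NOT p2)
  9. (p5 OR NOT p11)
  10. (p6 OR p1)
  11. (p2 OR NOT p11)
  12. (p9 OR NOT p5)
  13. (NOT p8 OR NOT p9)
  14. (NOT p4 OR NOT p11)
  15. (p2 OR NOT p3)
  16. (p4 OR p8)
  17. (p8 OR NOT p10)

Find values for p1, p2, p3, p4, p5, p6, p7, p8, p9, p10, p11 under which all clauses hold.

p1=True  p2=True  p3=False  p4=False  p5=False  p6=True  p7=False  p8=True  p9=False  p10=False  p11=False

Pure literal: p10 appears only negated; assign p10 = False.
p11 occurs only negated in the remaining clauses — set p11 = False.
Branch on p1: take p1 = True.
  then p7 is forced to False.
  then p6 is forced to True.
  then p3 is forced to False.
  then p2 is forced to True.
  then p4 is forced to False.
  then p5 is forced to False.
  then p8 is forced to True.
  then p9 is forced to False.
Check each clause:
  1. (NOT p7 OR NOT p1) — NOT p7 is true.
  2. (NOT p11 OR p3) — NOT p11 is true.
  3. (p1 OR p4) — p1 is true.
  4. (p2 OR p3) — p2 is true.
  5. (NOT p3 OR NOT p6) — NOT p3 is true.
  6. (p7 OR p6) — p6 is true.
  7. (NOT p4 OR NOT p6) — NOT p4 is true.
  8. (NOT p5 OR NOT p2) — NOT p5 is true.
  9. (NOT p11 OR p5) — NOT p11 is true.
  10. (p6 OR p1) — p1 is true.
  11. (NOT p11 OR p2) — p2 is true.
  12. (NOT p5 OR p9) — NOT p5 is true.
  13. (NOT p8 OR NOT p9) — NOT p9 is true.
  14. (NOT p11 OR NOT p4) — NOT p4 is true.
  15. (p2 OR NOT p3) — p2 is true.
  16. (p4 OR p8) — p8 is true.
  17. (NOT p10 OR p8) — p8 is true.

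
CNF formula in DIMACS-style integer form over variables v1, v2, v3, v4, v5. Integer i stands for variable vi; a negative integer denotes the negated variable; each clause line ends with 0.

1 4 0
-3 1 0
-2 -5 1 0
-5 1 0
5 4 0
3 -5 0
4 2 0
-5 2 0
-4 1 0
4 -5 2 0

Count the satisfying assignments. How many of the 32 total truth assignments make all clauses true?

The models are:
  v1=1 v2=0 v3=0 v4=1 v5=0
  v1=1 v2=0 v3=1 v4=1 v5=0
  v1=1 v2=1 v3=0 v4=1 v5=0
  v1=1 v2=1 v3=1 v4=0 v5=1
  v1=1 v2=1 v3=1 v4=1 v5=0
  v1=1 v2=1 v3=1 v4=1 v5=1
Count: 6.

6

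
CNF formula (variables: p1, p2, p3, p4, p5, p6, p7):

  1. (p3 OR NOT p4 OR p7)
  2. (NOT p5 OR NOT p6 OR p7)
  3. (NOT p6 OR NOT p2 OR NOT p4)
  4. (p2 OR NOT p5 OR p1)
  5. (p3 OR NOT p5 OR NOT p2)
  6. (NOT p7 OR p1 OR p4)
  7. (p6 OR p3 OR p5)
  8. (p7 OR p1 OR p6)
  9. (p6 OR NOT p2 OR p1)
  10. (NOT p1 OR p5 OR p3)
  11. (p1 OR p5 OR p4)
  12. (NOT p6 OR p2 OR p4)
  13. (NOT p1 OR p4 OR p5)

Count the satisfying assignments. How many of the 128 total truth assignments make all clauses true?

24

Split on p1, then p5.
  p1=T, p5=T: 14 of the 32 assignments to (p2,p3,p4,p6,p7) work.
  p1=T, p5=F: p7 free; 3 ways for (p2,p3,p4,p6) × 2^1 = 6.
  p1=F, p5=T: a clause becomes empty — 0.
  p1=F, p5=F: remaining (p2,p3,p4,p6,p7) ∈ {(F,F,T,T,T); (F,T,T,F,T); (F,T,T,T,F); (F,T,T,T,T)} — 4.
Total: 14 + 6 + 0 + 4 = 24.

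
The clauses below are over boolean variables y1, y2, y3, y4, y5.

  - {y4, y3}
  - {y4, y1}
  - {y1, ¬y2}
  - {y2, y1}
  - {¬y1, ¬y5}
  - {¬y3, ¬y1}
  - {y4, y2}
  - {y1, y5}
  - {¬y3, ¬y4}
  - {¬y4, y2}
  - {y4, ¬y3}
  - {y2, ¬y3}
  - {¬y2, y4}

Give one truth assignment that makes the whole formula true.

y1=1, y2=1, y3=0, y4=1, y5=0

Try y1 = True.
  then y5 is forced to False.
  then y3 is forced to False.
  then y4 is forced to True.
  then y2 is forced to True.
Every clause has at least one true literal under this assignment.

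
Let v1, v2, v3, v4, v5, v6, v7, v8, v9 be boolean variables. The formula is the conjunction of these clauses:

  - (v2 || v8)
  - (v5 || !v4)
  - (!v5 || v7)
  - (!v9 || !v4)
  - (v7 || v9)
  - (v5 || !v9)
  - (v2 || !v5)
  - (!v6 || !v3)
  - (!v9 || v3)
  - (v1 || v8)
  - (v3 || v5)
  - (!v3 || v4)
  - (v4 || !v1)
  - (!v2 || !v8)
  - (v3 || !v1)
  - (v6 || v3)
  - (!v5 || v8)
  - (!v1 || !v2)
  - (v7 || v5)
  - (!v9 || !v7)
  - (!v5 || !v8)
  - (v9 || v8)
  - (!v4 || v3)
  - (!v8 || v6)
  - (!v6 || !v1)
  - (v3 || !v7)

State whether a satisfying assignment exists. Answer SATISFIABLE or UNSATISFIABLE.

UNSATISFIABLE

v3 = True:
  propagation gives v6=False, v4=True, v5=True, v7=True; an empty clause results — contradiction.
v3 = False:
  propagation gives v9=False, v7=True; an empty clause results — contradiction.
Every branch closes, so no satisfying assignment exists.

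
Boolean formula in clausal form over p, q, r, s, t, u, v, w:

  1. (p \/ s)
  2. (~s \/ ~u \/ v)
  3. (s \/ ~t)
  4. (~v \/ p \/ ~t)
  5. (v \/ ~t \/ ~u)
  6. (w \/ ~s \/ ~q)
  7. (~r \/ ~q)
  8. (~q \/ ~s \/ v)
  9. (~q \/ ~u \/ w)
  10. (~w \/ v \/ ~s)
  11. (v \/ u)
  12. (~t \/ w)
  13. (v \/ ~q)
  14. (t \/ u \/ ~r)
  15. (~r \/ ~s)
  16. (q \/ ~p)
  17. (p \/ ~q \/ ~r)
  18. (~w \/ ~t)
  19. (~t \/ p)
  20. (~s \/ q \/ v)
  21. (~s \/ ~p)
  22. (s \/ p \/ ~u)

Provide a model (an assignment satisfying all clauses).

p = T, q = T, r = F, s = F, t = F, u = F, v = T, w = F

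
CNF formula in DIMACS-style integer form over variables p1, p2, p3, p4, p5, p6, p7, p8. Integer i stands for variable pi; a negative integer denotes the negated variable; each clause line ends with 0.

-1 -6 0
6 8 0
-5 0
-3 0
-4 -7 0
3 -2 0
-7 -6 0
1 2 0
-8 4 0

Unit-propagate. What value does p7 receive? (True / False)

False

(!p5) stands alone — p5 = False.
(!p3) is a unit clause: p3 = False.
From (p3 || !p2) and p3 = False: p2 = False.
(p2 || p1) with p2 = False leaves only p1, so p1 = True.
(!p6 || !p1) with p1 = True leaves only !p6, so p6 = False.
From (p6 || p8) and p6 = False: p8 = True.
(!p8 || p4): since p8 = True, the clause reduces to (p4). p4 = True.
From (!p7 || !p4) and p4 = True: p7 = False.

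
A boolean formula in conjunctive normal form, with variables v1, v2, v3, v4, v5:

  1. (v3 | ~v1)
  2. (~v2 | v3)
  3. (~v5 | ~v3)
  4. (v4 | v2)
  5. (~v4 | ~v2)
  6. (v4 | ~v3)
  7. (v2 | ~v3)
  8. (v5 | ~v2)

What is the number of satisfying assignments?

2

Satisfying assignments:
  v1=0 v2=0 v3=0 v4=1 v5=0
  v1=0 v2=0 v3=0 v4=1 v5=1
That's 2 in total.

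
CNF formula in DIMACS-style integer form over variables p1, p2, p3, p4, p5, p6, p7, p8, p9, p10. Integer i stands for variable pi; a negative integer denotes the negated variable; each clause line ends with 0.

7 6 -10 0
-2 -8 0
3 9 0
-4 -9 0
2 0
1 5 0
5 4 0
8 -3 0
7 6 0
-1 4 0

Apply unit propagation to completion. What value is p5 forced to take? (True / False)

True

Unit clause (p2) sets p2 = True.
In (¬p8 ∨ ¬p2), ¬p2 is now false; ¬p8 must hold, so p8 = False.
From (¬p3 ∨ p8) and p8 = False: p3 = False.
(p9 ∨ p3) with p3 = False leaves only p9, so p9 = True.
From (¬p4 ∨ ¬p9) and p9 = True: p4 = False.
In (p5 ∨ p4), p4 is now false; p5 must hold, so p5 = True.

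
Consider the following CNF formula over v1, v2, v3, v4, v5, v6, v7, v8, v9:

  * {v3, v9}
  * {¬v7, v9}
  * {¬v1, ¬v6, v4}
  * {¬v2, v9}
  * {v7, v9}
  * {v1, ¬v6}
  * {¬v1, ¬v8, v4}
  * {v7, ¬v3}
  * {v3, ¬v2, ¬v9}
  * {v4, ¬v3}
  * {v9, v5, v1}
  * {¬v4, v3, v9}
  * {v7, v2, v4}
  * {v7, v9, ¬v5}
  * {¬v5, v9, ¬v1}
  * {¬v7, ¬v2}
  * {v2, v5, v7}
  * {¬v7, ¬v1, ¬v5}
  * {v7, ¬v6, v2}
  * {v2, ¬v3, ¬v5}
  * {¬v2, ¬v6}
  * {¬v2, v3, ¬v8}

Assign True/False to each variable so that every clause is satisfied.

v6 occurs only negated in the remaining clauses — set v6 = False.
Set v1 = True and propagate.
Set v2 = False and propagate.
Try v3 = False.
  then v9 is forced to True.
The remaining clauses are satisfied by v4 = True, v5 = False, v7 = True, v8 = True.

v1=True, v2=False, v3=False, v4=True, v5=False, v6=False, v7=True, v8=True, v9=True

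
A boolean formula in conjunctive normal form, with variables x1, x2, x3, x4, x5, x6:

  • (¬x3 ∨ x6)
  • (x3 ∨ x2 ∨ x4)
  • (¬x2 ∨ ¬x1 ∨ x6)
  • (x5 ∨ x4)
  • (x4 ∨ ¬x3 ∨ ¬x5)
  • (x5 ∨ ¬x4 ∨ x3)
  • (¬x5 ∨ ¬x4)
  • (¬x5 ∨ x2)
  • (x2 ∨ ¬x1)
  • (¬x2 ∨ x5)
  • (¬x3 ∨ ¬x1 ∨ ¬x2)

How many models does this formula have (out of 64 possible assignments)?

4

Satisfying assignments:
  x1=0 x2=0 x3=1 x4=1 x5=0 x6=1
  x1=0 x2=1 x3=0 x4=0 x5=1 x6=0
  x1=0 x2=1 x3=0 x4=0 x5=1 x6=1
  x1=1 x2=1 x3=0 x4=0 x5=1 x6=1
Count: 4.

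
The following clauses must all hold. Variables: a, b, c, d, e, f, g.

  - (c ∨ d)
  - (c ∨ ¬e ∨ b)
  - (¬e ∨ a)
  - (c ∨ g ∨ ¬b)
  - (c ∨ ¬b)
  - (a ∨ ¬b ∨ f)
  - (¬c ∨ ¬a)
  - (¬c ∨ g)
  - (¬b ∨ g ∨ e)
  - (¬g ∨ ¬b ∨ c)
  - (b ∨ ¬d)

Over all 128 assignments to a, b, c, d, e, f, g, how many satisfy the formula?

Satisfying assignments:
  a=0 b=0 c=1 d=0 e=0 f=0 g=1
  a=0 b=0 c=1 d=0 e=0 f=1 g=1
  a=0 b=1 c=1 d=0 e=0 f=1 g=1
  a=0 b=1 c=1 d=1 e=0 f=1 g=1
That's 4 in total.

4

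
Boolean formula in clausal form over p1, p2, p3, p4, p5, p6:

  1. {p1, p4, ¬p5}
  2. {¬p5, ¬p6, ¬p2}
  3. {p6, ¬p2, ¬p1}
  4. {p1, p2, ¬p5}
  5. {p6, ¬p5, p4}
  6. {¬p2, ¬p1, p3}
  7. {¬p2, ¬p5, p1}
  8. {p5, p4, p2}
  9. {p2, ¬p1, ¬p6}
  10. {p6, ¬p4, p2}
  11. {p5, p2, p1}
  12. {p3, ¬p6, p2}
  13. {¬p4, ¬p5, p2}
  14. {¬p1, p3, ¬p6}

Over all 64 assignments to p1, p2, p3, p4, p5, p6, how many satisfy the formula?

Split on p2, then p1.
  p2=1, p1=1: remaining (p3,p4,p5,p6) ∈ {(1,0,0,1); (1,1,0,1)} — 2.
  p2=1, p1=0: forces p5=0; p3, p4, p6 free → 2^3 = 8.
  p2=0, p1=1: a clause becomes empty — 0.
  p2=0, p1=0: a clause becomes empty — 0.
Total: 2 + 8 + 0 + 0 = 10.

10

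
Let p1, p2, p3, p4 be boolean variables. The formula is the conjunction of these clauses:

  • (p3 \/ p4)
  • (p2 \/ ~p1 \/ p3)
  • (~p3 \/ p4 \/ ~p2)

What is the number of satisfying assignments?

9

Split on p3, then p2.
  p3=T, p2=T: remaining (p1,p4) ∈ {(F,T); (T,T)} — 2.
  p3=T, p2=F: remaining (p1,p4) ∈ {(F,F); (F,T); (T,F); (T,T)} — 4.
  p3=F, p2=T: remaining (p1,p4) ∈ {(F,T); (T,T)} — 2.
  p3=F, p2=F: remaining (p1,p4) ∈ {(F,T)} — 1.
Total: 2 + 4 + 2 + 1 = 9.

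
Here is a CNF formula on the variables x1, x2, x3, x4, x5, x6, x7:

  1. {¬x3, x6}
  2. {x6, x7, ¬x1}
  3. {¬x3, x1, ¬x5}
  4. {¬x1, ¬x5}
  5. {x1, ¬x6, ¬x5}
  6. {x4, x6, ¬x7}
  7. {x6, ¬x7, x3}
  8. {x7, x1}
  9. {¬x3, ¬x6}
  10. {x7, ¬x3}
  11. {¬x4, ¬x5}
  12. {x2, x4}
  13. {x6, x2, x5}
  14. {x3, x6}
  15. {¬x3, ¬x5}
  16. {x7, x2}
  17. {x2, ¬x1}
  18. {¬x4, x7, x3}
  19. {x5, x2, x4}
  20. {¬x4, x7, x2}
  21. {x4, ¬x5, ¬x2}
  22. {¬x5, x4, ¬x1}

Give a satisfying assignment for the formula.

x1 = True, x2 = True, x3 = False, x4 = False, x5 = False, x6 = True, x7 = True

Set x1 = True and propagate.
  then x5 is forced to False.
  then x2 is forced to True.
The remaining clauses are satisfied by x3 = False, x4 = False, x6 = True, x7 = True.
Every clause has at least one true literal under this assignment.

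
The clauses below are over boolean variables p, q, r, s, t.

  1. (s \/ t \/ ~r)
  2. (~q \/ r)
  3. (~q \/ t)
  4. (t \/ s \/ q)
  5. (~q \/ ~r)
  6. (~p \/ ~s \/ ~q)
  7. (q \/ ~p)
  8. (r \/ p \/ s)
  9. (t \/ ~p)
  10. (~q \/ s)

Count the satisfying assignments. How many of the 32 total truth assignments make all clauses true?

Satisfying assignments:
  p=0 q=0 r=0 s=1 t=0
  p=0 q=0 r=0 s=1 t=1
  p=0 q=0 r=1 s=0 t=1
  p=0 q=0 r=1 s=1 t=0
  p=0 q=0 r=1 s=1 t=1
That's 5 in total.

5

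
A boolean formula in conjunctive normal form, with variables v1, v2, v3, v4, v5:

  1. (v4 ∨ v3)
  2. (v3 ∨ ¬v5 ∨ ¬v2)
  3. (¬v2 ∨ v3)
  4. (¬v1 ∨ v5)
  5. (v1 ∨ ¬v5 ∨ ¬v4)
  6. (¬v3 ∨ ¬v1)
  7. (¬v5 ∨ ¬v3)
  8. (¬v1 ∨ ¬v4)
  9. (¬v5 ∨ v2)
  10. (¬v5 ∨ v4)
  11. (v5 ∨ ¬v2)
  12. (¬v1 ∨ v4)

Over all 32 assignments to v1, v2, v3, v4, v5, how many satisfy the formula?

Satisfying assignments:
  v1=0 v2=0 v3=0 v4=1 v5=0
  v1=0 v2=0 v3=1 v4=0 v5=0
  v1=0 v2=0 v3=1 v4=1 v5=0
Count: 3.

3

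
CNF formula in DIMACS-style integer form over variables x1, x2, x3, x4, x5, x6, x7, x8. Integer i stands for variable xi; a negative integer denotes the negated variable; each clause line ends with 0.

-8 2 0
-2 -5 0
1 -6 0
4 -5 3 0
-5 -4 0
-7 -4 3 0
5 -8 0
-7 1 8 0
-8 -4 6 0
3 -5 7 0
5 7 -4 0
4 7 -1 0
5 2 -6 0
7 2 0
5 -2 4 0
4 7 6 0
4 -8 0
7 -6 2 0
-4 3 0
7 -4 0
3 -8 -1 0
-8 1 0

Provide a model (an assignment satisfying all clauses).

x1 = T  x2 = T  x3 = T  x4 = T  x5 = F  x6 = F  x7 = T  x8 = F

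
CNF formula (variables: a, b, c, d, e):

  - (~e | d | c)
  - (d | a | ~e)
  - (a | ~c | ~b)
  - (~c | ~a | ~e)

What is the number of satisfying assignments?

19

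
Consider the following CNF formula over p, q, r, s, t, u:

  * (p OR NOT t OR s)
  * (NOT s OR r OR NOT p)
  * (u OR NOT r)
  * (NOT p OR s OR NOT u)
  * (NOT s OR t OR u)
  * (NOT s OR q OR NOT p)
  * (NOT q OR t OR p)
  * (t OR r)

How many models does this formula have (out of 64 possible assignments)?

12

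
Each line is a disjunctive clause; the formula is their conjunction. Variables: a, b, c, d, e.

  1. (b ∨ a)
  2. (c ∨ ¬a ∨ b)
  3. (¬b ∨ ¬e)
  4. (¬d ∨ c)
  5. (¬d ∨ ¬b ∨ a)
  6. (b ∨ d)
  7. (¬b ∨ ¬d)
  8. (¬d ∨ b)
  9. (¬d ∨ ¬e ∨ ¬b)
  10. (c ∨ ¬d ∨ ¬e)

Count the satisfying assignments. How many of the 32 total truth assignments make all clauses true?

The models are:
  a=F b=T c=F d=F e=F
  a=F b=T c=T d=F e=F
  a=T b=T c=F d=F e=F
  a=T b=T c=T d=F e=F
Count: 4.

4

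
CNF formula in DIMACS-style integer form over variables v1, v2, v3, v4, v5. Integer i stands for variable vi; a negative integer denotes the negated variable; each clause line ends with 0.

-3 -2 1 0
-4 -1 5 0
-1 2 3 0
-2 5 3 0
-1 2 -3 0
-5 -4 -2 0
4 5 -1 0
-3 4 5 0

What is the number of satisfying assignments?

10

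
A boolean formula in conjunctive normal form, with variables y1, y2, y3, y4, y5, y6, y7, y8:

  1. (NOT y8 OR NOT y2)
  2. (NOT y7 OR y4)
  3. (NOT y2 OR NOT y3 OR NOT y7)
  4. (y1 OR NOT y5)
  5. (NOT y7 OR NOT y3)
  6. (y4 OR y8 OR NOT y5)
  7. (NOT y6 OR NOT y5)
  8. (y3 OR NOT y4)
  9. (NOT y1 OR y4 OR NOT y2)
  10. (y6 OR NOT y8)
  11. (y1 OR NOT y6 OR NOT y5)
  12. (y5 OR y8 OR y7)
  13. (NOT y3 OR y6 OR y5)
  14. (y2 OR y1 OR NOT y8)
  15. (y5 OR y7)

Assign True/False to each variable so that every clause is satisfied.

Set y1 = True and propagate.
The remaining clauses are satisfied by y2 = False, y3 = True, y4 = True, y5 = True, y6 = False, y7 = False, y8 = False.

y1 = 1, y2 = 0, y3 = 1, y4 = 1, y5 = 1, y6 = 0, y7 = 0, y8 = 0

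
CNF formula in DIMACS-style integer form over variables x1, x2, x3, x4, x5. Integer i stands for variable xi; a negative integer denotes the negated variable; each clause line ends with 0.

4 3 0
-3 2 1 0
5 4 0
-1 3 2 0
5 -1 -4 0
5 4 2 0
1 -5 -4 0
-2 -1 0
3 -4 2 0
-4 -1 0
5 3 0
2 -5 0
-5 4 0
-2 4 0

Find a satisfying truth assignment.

Try x1 = False.
Branch on x2: take x2 = True.
  then x4 is forced to True.
  then x5 is forced to False.
  then x3 is forced to True.

x1=0, x2=1, x3=1, x4=1, x5=0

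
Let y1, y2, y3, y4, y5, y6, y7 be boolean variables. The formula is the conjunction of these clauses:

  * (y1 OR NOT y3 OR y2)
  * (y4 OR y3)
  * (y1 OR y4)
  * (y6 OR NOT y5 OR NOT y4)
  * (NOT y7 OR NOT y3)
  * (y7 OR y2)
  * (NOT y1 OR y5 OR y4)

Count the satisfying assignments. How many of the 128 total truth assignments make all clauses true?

26

Split on y4, then y1.
  y4=T, y1=T: 12 of the 32 assignments to (y2,y3,y5,y6,y7) work.
  y4=T, y1=F: 12 of the 32 assignments to (y2,y3,y5,y6,y7) work.
  y4=F, y1=T: remaining (y2,y3,y5,y6,y7) ∈ {(T,T,T,F,F); (T,T,T,T,F)} — 2.
  y4=F, y1=F: a clause becomes empty — 0.
Total: 12 + 12 + 2 + 0 = 26.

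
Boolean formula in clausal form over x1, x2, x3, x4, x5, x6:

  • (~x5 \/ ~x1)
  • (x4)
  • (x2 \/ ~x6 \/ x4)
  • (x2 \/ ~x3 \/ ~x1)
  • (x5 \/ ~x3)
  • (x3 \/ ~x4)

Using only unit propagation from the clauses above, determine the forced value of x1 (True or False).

False

Unit clause (x4) sets x4 = True.
From (x3 \/ ~x4) and x4 = True: x3 = True.
(~x3 \/ x5) with x3 = True leaves only x5, so x5 = True.
In (~x5 \/ ~x1), ~x5 is now false; ~x1 must hold, so x1 = False.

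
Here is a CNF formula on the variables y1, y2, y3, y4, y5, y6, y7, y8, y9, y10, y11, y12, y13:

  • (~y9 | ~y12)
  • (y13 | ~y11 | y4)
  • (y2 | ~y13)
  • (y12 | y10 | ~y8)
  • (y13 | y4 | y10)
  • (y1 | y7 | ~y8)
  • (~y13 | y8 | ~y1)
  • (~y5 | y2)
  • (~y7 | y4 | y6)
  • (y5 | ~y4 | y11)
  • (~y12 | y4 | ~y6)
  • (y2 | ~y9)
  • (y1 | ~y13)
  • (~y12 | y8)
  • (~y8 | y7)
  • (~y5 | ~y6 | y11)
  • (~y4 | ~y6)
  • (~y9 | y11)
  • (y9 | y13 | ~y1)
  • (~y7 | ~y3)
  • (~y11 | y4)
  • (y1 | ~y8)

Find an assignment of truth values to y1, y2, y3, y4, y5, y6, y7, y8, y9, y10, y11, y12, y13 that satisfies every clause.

y2 occurs only positively in the remaining clauses — set y2 = True.
Pure literal: y10 appears only positively; assign y10 = True.
Set y1 = True and propagate.
The remaining clauses are satisfied by y3 = True, y4 = True, y5 = True, y6 = False, y7 = False, y8 = False, y9 = True, y11 = True, y12 = False, y13 = False.
Every clause has at least one true literal under this assignment.
Check each clause:
  1. (~y9 | ~y12) — ~y12 is true.
  2. (~y11 | y4 | y13) — y4 is true.
  3. (y2 | ~y13) — y2 is true.
  4. (y10 | ~y8 | y12) — ~y8 is true.
  5. (y13 | y4 | y10) — y10 is true.
  6. (~y8 | y1 | y7) — ~y8 is true.
  7. (~y13 | y8 | ~y1) — ~y13 is true.
  8. (~y5 | y2) — y2 is true.
  9. (y4 | y6 | ~y7) — ~y7 is true.
  10. (y11 | ~y4 | y5) — y11 is true.
  11. (y4 | ~y12 | ~y6) — ~y6 is true.
  12. (y2 | ~y9) — y2 is true.
  13. (~y13 | y1) — y1 is true.
  14. (~y12 | y8) — ~y12 is true.
  15. (~y8 | y7) — ~y8 is true.
  16. (~y6 | y11 | ~y5) — y11 is true.
  17. (~y4 | ~y6) — ~y6 is true.
  18. (y11 | ~y9) — y11 is true.
  19. (y9 | ~y1 | y13) — y9 is true.
  20. (~y7 | ~y3) — ~y7 is true.
  21. (~y11 | y4) — y4 is true.
  22. (y1 | ~y8) — ~y8 is true.

y1=1, y2=1, y3=1, y4=1, y5=1, y6=0, y7=0, y8=0, y9=1, y10=1, y11=1, y12=0, y13=0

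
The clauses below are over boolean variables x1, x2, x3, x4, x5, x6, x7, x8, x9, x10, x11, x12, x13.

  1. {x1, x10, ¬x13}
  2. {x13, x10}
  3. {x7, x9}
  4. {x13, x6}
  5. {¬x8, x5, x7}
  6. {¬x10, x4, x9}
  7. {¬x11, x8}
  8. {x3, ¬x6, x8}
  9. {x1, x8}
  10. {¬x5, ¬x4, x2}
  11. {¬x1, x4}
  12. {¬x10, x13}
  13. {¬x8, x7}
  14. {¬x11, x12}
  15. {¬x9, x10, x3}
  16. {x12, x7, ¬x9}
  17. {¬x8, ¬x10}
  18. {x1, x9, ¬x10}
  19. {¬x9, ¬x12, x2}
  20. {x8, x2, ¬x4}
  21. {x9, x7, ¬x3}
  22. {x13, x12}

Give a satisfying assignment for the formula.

x1 = T, x2 = T, x3 = T, x4 = T, x5 = F, x6 = T, x7 = T, x8 = T, x9 = T, x10 = F, x11 = F, x12 = T, x13 = T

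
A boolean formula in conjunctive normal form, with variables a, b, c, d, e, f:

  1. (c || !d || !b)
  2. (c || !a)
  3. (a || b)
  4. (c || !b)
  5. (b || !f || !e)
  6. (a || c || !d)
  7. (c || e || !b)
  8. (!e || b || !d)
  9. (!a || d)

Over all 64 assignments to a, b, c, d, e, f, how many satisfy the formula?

Split on b, then c.
  b=1, c=1: e, f free; 3 ways for (a,d) × 2^2 = 12.
  b=1, c=0: a clause becomes empty — 0.
  b=0, c=1: remaining (a,d,e,f) ∈ {(1,1,0,0); (1,1,0,1)} — 2.
  b=0, c=0: a clause becomes empty — 0.
Total: 12 + 0 + 2 + 0 = 14.

14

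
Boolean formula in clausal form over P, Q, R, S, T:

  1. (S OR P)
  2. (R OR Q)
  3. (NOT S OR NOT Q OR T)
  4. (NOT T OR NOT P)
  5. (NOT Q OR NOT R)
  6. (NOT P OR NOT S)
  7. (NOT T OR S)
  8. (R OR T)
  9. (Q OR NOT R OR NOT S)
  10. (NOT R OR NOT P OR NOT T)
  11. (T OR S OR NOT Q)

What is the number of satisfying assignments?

The models are:
  P=F Q=T R=F S=T T=T
  P=T Q=F R=T S=F T=F
Count: 2.

2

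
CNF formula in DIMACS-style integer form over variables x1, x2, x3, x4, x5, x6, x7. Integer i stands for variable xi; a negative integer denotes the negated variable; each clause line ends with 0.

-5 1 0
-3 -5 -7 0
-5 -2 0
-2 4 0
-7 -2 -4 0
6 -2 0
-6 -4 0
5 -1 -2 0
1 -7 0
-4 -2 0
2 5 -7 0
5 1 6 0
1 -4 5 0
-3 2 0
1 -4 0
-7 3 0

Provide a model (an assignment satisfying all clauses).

x1=T, x2=F, x3=F, x4=F, x5=F, x6=T, x7=F

Check each clause:
  1. (¬x5 ∨ x1) — x1 is true.
  2. (¬x7 ∨ ¬x5 ∨ ¬x3) — ¬x7 is true.
  3. (¬x2 ∨ ¬x5) — ¬x5 is true.
  4. (¬x2 ∨ x4) — ¬x2 is true.
  5. (¬x7 ∨ ¬x4 ∨ ¬x2) — ¬x7 is true.
  6. (¬x2 ∨ x6) — ¬x2 is true.
  7. (¬x6 ∨ ¬x4) — ¬x4 is true.
  8. (¬x2 ∨ ¬x1 ∨ x5) — ¬x2 is true.
  9. (x1 ∨ ¬x7) — x1 is true.
  10. (¬x4 ∨ ¬x2) — ¬x4 is true.
  11. (x2 ∨ ¬x7 ∨ x5) — ¬x7 is true.
  12. (x5 ∨ x6 ∨ x1) — x1 is true.
  13. (x5 ∨ x1 ∨ ¬x4) — x1 is true.
  14. (x2 ∨ ¬x3) — ¬x3 is true.
  15. (¬x4 ∨ x1) — x1 is true.
  16. (¬x7 ∨ x3) — ¬x7 is true.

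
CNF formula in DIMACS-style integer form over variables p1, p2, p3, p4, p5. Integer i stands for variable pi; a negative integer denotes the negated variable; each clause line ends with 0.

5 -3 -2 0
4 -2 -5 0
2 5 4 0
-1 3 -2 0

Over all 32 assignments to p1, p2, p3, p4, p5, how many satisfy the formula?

17

Case analysis on p2 and p5:
  p2=T, p5=T: remaining (p1,p3,p4) ∈ {(F,F,T); (F,T,T); (T,T,T)} — 3.
  p2=T, p5=F: remaining (p1,p3,p4) ∈ {(F,F,F); (F,F,T)} — 2.
  p2=F, p5=T: p1, p3, p4 free → 2^3 = 8.
  p2=F, p5=F: remaining (p1,p3,p4) ∈ {(F,F,T); (F,T,T); (T,F,T); (T,T,T)} — 4.
Total: 3 + 2 + 8 + 4 = 17.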